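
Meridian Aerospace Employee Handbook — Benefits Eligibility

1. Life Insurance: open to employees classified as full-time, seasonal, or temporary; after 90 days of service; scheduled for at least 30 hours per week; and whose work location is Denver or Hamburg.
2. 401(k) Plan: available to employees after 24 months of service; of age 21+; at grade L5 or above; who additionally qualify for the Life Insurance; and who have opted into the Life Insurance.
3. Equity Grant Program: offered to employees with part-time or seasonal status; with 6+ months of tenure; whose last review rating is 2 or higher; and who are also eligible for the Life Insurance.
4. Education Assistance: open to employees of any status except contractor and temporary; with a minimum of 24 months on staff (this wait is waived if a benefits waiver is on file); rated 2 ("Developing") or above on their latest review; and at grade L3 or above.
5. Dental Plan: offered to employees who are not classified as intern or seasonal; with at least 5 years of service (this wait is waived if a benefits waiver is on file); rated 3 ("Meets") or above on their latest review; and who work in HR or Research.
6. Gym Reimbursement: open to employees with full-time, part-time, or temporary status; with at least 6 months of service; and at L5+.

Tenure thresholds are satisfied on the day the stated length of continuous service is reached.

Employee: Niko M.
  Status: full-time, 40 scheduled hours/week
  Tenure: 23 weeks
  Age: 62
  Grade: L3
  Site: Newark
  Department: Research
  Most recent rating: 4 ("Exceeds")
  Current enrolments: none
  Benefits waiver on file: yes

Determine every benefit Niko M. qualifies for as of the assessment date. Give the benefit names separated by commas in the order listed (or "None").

Education Assistance, Dental Plan

Life Insurance — status full-time ✓; service 23 weeks ≥ 90 days ✓; 40 hrs/wk ≥ 30 ✓; site Newark ✗ (not Denver or Hamburg) → not eligible.
401(k) Plan — service 23 weeks < 24 months (≈720 days) ✗ → not eligible.
Equity Grant Program — status full-time ✗ (requires part-time or seasonal) → not eligible.
Education Assistance — status full-time ✓ (not excluded); benefits waiver on file ✓; rating 4 ≥ 2 ✓; grade L3 ≥ L3 ✓ → eligible.
Dental Plan — status full-time ✓ (not excluded); benefits waiver on file ✓; rating 4 ≥ 3 ✓; dept Research ✓ → eligible.
Gym Reimbursement — status full-time ✓; service 23 weeks < 6 months (≈180 days) ✗ → not eligible.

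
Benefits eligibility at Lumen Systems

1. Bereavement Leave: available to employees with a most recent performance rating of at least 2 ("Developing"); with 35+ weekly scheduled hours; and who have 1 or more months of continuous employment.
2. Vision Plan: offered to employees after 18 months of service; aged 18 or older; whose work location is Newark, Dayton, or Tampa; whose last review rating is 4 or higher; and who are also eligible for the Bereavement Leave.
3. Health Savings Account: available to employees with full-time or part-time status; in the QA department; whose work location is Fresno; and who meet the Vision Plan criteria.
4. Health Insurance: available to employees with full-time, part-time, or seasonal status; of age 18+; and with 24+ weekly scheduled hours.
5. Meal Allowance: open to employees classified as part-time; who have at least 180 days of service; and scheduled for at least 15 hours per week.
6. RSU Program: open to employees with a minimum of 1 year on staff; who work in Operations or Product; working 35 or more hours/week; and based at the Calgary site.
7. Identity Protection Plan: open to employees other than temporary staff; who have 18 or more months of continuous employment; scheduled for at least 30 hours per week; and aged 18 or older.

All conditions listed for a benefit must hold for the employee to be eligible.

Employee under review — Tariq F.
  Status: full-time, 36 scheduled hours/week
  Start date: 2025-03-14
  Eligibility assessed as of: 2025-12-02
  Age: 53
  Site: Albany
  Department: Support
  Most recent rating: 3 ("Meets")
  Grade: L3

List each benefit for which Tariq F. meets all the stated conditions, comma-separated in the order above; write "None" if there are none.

Bereavement Leave, Health Insurance

Service from 2025-03-14 to 2025-12-02: 263 days.
Bereavement Leave — rating 3 ≥ 2 ✓; 36 hrs/wk ≥ 35 ✓; service 263 days ≥ 1 month (≈30 days) ✓ → eligible.
Vision Plan — service 263 days < 18 months (≈540 days) ✗ → not eligible.
Health Savings Account — status full-time ✓; dept Support ✗ → not eligible.
Health Insurance — status full-time ✓; age 53 ≥ 18 ✓; 36 hrs/wk ≥ 24 ✓ → eligible.
Meal Allowance — status full-time ✗ (requires part-time) → not eligible.
RSU Program — service 263 days < 1 year (≈365 days) ✗ → not eligible.
Identity Protection Plan — status full-time ✓ (not excluded); service 263 days < 18 months (≈540 days) ✗ → not eligible.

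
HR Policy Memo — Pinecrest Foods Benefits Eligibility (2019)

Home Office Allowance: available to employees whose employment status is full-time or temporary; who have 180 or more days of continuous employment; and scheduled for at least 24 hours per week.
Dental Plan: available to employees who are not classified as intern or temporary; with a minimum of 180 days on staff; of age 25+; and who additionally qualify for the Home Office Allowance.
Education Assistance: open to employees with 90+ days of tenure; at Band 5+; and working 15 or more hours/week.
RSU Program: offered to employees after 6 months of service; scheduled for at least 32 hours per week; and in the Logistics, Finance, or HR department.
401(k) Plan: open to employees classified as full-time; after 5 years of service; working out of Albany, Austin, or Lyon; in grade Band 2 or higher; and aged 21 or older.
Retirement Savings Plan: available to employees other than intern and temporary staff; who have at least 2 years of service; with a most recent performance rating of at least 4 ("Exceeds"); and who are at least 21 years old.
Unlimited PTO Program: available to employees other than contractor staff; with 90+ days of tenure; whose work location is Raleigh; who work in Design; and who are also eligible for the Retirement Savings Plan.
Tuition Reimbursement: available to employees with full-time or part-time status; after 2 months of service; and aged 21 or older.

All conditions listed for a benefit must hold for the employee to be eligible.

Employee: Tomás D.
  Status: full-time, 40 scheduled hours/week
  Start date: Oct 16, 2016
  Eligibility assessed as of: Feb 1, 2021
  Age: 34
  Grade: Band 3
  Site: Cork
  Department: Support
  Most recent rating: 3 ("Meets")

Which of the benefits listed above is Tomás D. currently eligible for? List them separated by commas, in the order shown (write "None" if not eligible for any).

Service from Oct 16, 2016 to Feb 1, 2021: 1569 days.
Home Office Allowance — status full-time ✓; service 1569 days ≥ 180 days ✓; 40 hrs/wk ≥ 24 ✓ → eligible.
Dental Plan — status full-time ✓ (not excluded); service 1569 days ≥ 180 days ✓; age 34 ≥ 25 ✓; eligible for Home Office Allowance ✓ → eligible.
Education Assistance — service 1569 days ≥ 90 days ✓; grade Band 3 < Band 5 ✗ → not eligible.
RSU Program — service 1569 days ≥ 6 months (≈180 days) ✓; 40 hrs/wk ≥ 32 ✓; dept Support ✗ → not eligible.
401(k) Plan — status full-time ✓; service 1569 days < 5 years (≈1825 days) ✗ → not eligible.
Retirement Savings Plan — status full-time ✓ (not excluded); service 1569 days ≥ 2 years (≈730 days) ✓; rating 3 < 4 ✗ → not eligible.
Unlimited PTO Program — status full-time ✓ (not excluded); service 1569 days ≥ 90 days ✓; site Cork ✗ (not Raleigh) → not eligible.
Tuition Reimbursement — status full-time ✓; service 1569 days ≥ 2 months (≈60 days) ✓; age 34 ≥ 21 ✓ → eligible.

Home Office Allowance, Dental Plan, Tuition Reimbursement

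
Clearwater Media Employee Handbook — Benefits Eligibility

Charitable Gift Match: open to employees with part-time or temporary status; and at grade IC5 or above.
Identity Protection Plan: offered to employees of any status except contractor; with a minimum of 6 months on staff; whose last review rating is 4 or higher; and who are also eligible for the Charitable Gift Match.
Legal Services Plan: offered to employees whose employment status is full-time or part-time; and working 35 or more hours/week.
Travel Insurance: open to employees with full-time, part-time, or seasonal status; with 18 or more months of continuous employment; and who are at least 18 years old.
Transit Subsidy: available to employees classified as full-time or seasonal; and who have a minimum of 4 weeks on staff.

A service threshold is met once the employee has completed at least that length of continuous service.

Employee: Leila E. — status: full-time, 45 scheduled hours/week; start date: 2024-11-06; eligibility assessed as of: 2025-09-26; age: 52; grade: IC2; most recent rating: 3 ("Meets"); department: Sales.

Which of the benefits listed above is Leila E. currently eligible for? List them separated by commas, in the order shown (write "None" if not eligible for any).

Service from 2024-11-06 to 2025-09-26: 324 days.
Charitable Gift Match — status full-time ✗ (requires part-time or temporary) → not eligible.
Identity Protection Plan — status full-time ✓ (not excluded); service 324 days ≥ 6 months (≈180 days) ✓; rating 3 < 4 ✗ → not eligible.
Legal Services Plan — status full-time ✓; 45 hrs/wk ≥ 35 ✓ → eligible.
Travel Insurance — status full-time ✓; service 324 days < 18 months (≈540 days) ✗ → not eligible.
Transit Subsidy — status full-time ✓; service 324 days ≥ 4 weeks (≈28 days) ✓ → eligible.

Legal Services Plan, Transit Subsidy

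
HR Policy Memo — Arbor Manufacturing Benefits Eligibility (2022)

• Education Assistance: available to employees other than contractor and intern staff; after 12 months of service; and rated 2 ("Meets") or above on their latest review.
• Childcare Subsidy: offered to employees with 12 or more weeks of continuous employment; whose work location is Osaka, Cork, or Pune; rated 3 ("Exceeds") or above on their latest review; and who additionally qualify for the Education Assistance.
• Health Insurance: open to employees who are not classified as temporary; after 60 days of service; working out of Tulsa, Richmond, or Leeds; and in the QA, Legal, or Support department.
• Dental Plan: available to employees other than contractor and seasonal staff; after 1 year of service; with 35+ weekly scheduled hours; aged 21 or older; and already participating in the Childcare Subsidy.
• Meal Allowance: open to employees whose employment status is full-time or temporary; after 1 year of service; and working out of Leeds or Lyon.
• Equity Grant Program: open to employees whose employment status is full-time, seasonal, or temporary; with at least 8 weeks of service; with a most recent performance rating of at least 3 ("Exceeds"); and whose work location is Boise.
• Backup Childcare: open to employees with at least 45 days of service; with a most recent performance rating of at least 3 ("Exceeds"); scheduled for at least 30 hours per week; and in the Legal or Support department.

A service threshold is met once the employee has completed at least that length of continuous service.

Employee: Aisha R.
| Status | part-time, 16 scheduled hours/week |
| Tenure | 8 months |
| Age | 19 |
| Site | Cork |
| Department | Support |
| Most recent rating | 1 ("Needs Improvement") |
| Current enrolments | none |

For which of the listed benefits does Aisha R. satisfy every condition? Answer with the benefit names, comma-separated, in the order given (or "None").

Education Assistance — status part-time ✓ (not excluded); service 8 months < 12 months ✗ → not eligible.
Childcare Subsidy — service 8 months ≥ 12 weeks (≈84 days) ✓; site Cork ✓; rating 1 < 3 ✗ → not eligible.
Health Insurance — status part-time ✓ (not excluded); service 8 months ≥ 60 days ✓; site Cork ✗ (not Tulsa, Richmond, or Leeds) → not eligible.
Dental Plan — status part-time ✓ (not excluded); service 8 months < 1 year (≈365 days) ✗ → not eligible.
Meal Allowance — status part-time ✗ (requires full-time or temporary) → not eligible.
Equity Grant Program — status part-time ✗ (requires full-time, seasonal, or temporary) → not eligible.
Backup Childcare — service 8 months ≥ 45 days ✓; rating 1 < 3 ✗ → not eligible.

None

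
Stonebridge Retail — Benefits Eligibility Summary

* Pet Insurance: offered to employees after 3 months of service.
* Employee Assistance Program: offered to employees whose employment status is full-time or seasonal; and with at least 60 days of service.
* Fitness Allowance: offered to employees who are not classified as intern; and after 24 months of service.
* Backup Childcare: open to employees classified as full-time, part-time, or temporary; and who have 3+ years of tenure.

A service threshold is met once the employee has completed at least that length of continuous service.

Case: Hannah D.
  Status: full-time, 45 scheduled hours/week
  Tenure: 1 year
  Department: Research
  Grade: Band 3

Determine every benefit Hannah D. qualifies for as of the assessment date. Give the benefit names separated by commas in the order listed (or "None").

Pet Insurance, Employee Assistance Program

Pet Insurance — service 1 year ≥ 3 months (≈90 days) ✓ → eligible.
Employee Assistance Program — status full-time ✓; service 1 year ≥ 60 days ✓ → eligible.
Fitness Allowance — status full-time ✓ (not excluded); service 1 year < 24 months (≈720 days) ✗ → not eligible.
Backup Childcare — status full-time ✓; service 1 year < 3 years ✗ → not eligible.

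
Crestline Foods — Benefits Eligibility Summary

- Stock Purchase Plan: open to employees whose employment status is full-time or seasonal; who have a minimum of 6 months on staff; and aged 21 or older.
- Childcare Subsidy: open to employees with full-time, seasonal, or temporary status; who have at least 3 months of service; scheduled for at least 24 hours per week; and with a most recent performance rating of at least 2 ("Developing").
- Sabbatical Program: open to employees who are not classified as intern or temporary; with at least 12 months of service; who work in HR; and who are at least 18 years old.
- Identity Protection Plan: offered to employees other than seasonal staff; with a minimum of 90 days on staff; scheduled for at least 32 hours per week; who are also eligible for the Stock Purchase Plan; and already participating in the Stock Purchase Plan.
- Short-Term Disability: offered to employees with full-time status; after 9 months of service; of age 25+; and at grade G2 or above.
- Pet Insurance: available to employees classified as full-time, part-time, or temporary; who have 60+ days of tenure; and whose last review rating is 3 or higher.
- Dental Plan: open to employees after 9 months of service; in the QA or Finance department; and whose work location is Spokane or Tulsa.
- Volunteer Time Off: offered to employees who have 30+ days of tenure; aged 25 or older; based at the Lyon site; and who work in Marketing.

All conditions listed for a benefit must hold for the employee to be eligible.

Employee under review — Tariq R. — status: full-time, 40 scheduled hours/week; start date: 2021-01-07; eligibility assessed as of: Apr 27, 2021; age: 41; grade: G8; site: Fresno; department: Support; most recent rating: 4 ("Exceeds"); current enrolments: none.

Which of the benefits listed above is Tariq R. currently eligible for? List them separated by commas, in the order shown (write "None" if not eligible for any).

Service from 2021-01-07 to Apr 27, 2021: 110 days.
Stock Purchase Plan — status full-time ✓; service 110 days < 6 months (≈180 days) ✗ → not eligible.
Childcare Subsidy — status full-time ✓; service 110 days ≥ 3 months (≈90 days) ✓; 40 hrs/wk ≥ 24 ✓; rating 4 ≥ 2 ✓ → eligible.
Sabbatical Program — status full-time ✓ (not excluded); service 110 days < 12 months (≈360 days) ✗ → not eligible.
Identity Protection Plan — status full-time ✓ (not excluded); service 110 days ≥ 90 days ✓; 40 hrs/wk ≥ 32 ✓; not eligible for Stock Purchase Plan ✗ → not eligible.
Short-Term Disability — status full-time ✓; service 110 days < 9 months (≈270 days) ✗ → not eligible.
Pet Insurance — status full-time ✓; service 110 days ≥ 60 days ✓; rating 4 ≥ 3 ✓ → eligible.
Dental Plan — service 110 days < 9 months (≈270 days) ✗ → not eligible.
Volunteer Time Off — service 110 days ≥ 30 days ✓; age 41 ≥ 25 ✓; site Fresno ✗ (not Lyon) → not eligible.

Childcare Subsidy, Pet Insurance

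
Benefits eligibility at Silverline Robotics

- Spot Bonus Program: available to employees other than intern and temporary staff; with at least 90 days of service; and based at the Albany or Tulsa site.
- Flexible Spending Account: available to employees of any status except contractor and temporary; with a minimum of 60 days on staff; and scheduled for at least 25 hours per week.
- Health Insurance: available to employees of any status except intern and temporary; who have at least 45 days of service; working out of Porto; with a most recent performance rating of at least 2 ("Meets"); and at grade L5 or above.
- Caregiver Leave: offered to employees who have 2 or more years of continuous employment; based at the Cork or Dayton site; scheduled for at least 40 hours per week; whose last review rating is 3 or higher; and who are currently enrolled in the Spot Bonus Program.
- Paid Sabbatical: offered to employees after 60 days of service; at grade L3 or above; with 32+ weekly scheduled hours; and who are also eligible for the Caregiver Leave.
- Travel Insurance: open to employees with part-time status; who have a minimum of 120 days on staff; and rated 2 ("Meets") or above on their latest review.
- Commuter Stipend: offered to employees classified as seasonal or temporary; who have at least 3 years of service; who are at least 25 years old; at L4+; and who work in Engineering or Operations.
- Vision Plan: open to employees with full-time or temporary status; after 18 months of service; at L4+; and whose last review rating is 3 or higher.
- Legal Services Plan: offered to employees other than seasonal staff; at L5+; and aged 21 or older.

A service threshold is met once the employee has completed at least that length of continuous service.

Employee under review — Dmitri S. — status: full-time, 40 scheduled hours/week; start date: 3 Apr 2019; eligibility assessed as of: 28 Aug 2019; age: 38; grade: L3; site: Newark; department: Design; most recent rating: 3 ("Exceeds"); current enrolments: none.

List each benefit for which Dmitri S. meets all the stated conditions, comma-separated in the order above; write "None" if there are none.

Flexible Spending Account

Service from 3 Apr 2019 to 28 Aug 2019: 147 days.
Spot Bonus Program — status full-time ✓ (not excluded); service 147 days ≥ 90 days ✓; site Newark ✗ (not Albany or Tulsa) → not eligible.
Flexible Spending Account — status full-time ✓ (not excluded); service 147 days ≥ 60 days ✓; 40 hrs/wk ≥ 25 ✓ → eligible.
Health Insurance — status full-time ✓ (not excluded); service 147 days ≥ 45 days ✓; site Newark ✗ (not Porto) → not eligible.
Caregiver Leave — service 147 days < 2 years (≈730 days) ✗ → not eligible.
Paid Sabbatical — service 147 days ≥ 60 days ✓; grade L3 ≥ L3 ✓; 40 hrs/wk ≥ 32 ✓; not eligible for Caregiver Leave ✗ → not eligible.
Travel Insurance — status full-time ✗ (requires part-time) → not eligible.
Commuter Stipend — status full-time ✗ (requires seasonal or temporary) → not eligible.
Vision Plan — status full-time ✓; service 147 days < 18 months (≈540 days) ✗ → not eligible.
Legal Services Plan — status full-time ✓ (not excluded); grade L3 < L5 ✗ → not eligible.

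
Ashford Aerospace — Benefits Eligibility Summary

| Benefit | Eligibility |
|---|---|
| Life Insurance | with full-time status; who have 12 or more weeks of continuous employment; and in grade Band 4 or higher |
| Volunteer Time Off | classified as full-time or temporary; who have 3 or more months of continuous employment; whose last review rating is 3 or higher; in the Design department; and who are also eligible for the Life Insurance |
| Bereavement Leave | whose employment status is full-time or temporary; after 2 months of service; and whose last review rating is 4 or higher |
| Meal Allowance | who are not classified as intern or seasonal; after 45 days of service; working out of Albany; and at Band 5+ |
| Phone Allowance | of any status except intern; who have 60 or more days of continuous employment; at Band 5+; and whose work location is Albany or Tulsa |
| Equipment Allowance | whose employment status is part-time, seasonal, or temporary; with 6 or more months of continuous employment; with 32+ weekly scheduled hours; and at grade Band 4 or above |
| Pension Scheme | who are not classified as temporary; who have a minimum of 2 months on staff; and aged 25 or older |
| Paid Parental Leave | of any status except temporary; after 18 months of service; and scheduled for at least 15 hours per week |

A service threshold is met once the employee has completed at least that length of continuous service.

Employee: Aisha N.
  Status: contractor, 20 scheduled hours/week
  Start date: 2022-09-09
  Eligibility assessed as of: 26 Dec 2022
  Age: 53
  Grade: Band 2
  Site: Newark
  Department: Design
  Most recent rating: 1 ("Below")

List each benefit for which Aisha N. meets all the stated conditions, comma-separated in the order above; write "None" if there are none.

Service from 2022-09-09 to 26 Dec 2022: 108 days.
Life Insurance — status contractor ✗ (requires full-time) → not eligible.
Volunteer Time Off — status contractor ✗ (requires full-time or temporary) → not eligible.
Bereavement Leave — status contractor ✗ (requires full-time or temporary) → not eligible.
Meal Allowance — status contractor ✓ (not excluded); service 108 days ≥ 45 days ✓; site Newark ✗ (not Albany) → not eligible.
Phone Allowance — status contractor ✓ (not excluded); service 108 days ≥ 60 days ✓; grade Band 2 < Band 5 ✗ → not eligible.
Equipment Allowance — status contractor ✗ (requires part-time, seasonal, or temporary) → not eligible.
Pension Scheme — status contractor ✓ (not excluded); service 108 days ≥ 2 months (≈60 days) ✓; age 53 ≥ 25 ✓ → eligible.
Paid Parental Leave — status contractor ✓ (not excluded); service 108 days < 18 months (≈540 days) ✗ → not eligible.

Pension Scheme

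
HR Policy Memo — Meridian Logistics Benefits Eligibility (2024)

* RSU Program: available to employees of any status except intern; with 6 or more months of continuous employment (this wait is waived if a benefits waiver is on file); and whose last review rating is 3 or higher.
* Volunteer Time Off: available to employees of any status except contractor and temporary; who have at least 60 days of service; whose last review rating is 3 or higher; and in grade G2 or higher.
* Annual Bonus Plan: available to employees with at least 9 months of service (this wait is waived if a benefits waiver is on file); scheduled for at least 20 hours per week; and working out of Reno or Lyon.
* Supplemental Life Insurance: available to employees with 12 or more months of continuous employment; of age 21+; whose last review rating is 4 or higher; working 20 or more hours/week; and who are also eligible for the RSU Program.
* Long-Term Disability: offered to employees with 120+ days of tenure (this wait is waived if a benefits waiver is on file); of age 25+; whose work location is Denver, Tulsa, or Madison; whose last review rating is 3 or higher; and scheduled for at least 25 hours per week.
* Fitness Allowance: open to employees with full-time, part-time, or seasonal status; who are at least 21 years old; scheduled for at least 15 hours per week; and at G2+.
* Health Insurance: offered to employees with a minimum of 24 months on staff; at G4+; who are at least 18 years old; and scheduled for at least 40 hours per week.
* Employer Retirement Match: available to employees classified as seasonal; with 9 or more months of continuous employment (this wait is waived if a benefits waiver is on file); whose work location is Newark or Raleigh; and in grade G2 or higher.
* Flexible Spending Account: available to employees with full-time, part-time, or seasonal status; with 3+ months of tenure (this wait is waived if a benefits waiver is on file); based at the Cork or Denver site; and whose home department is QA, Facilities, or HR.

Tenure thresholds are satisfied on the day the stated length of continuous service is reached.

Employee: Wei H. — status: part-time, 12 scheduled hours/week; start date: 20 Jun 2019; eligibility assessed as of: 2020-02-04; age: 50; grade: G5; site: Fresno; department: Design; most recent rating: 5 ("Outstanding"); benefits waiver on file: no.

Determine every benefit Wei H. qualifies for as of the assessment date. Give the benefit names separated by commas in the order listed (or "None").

RSU Program, Volunteer Time Off

Service from 20 Jun 2019 to 2020-02-04: 229 days.
RSU Program — status part-time ✓ (not excluded); no waiver, service 229 days ≥ 6 months (≈180 days) ✓; rating 5 ≥ 3 ✓ → eligible.
Volunteer Time Off — status part-time ✓ (not excluded); service 229 days ≥ 60 days ✓; rating 5 ≥ 3 ✓; grade G5 ≥ G2 ✓ → eligible.
Annual Bonus Plan — no waiver, service 229 days < 9 months (≈270 days) ✗ → not eligible.
Supplemental Life Insurance — service 229 days < 12 months (≈360 days) ✗ → not eligible.
Long-Term Disability — no waiver, service 229 days ≥ 120 days ✓; age 50 ≥ 25 ✓; site Fresno ✗ (not Denver, Tulsa, or Madison) → not eligible.
Fitness Allowance — status part-time ✓; age 50 ≥ 21 ✓; 12 hrs/wk < 15 ✗ → not eligible.
Health Insurance — service 229 days < 24 months (≈720 days) ✗ → not eligible.
Employer Retirement Match — status part-time ✗ (requires seasonal) → not eligible.
Flexible Spending Account — status part-time ✓; no waiver, service 229 days ≥ 3 months (≈90 days) ✓; site Fresno ✗ (not Cork or Denver) → not eligible.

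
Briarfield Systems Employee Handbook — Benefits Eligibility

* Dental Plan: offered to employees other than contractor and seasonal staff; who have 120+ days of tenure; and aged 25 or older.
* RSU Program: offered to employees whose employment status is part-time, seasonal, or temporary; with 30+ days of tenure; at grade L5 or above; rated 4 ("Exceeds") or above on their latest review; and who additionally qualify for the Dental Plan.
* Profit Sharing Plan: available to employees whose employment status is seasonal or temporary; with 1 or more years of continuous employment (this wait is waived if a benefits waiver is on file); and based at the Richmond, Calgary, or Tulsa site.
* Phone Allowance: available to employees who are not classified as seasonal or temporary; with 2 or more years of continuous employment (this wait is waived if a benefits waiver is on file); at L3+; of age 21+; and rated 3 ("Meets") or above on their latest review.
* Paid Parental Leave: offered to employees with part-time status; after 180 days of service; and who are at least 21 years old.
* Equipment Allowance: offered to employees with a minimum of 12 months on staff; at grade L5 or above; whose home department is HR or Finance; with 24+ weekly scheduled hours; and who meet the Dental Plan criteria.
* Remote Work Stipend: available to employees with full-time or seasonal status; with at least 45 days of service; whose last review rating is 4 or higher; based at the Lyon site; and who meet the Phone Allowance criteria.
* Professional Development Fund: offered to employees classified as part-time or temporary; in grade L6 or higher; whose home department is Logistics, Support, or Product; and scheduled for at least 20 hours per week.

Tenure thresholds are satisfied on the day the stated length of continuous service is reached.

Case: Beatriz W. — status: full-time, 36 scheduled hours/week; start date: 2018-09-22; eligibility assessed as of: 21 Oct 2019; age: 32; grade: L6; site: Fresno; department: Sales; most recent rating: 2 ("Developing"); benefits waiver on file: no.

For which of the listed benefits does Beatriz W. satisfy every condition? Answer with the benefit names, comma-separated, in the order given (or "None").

Dental Plan

Service from 2018-09-22 to 21 Oct 2019: 394 days.
Dental Plan — status full-time ✓ (not excluded); service 394 days ≥ 120 days ✓; age 32 ≥ 25 ✓ → eligible.
RSU Program — status full-time ✗ (requires part-time, seasonal, or temporary) → not eligible.
Profit Sharing Plan — status full-time ✗ (requires seasonal or temporary) → not eligible.
Phone Allowance — status full-time ✓ (not excluded); no waiver, service 394 days < 2 years (≈730 days) ✗ → not eligible.
Paid Parental Leave — status full-time ✗ (requires part-time) → not eligible.
Equipment Allowance — service 394 days ≥ 12 months (≈360 days) ✓; grade L6 ≥ L5 ✓; dept Sales ✗ → not eligible.
Remote Work Stipend — status full-time ✓; service 394 days ≥ 45 days ✓; rating 2 < 4 ✗ → not eligible.
Professional Development Fund — status full-time ✗ (requires part-time or temporary) → not eligible.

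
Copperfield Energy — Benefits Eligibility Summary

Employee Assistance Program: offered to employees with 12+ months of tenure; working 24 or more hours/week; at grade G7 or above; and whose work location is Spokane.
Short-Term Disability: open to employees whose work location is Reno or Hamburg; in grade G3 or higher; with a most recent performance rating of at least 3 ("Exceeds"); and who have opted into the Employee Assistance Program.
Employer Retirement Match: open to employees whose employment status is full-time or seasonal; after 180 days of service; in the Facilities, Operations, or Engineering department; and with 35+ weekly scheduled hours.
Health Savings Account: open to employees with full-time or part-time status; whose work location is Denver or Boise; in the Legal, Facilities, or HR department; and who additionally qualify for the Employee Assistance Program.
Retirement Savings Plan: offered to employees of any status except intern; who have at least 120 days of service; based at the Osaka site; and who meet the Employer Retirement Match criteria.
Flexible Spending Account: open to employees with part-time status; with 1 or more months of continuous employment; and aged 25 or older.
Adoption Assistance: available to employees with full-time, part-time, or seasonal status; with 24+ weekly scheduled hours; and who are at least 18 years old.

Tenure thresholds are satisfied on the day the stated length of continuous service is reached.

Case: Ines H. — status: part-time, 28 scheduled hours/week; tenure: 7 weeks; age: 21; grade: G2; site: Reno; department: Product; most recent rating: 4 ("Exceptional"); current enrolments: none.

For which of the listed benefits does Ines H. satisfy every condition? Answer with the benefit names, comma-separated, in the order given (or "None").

Employee Assistance Program — service 7 weeks < 12 months (≈360 days) ✗ → not eligible.
Short-Term Disability — site Reno ✓; grade G2 < G3 ✗ → not eligible.
Employer Retirement Match — status part-time ✗ (requires full-time or seasonal) → not eligible.
Health Savings Account — status part-time ✓; site Reno ✗ (not Denver or Boise) → not eligible.
Retirement Savings Plan — status part-time ✓ (not excluded); service 7 weeks < 120 days ✗ → not eligible.
Flexible Spending Account — status part-time ✓; service 7 weeks ≥ 1 month (≈30 days) ✓; age 21 < 25 ✗ → not eligible.
Adoption Assistance — status part-time ✓; 28 hrs/wk ≥ 24 ✓; age 21 ≥ 18 ✓ → eligible.

Adoption Assistance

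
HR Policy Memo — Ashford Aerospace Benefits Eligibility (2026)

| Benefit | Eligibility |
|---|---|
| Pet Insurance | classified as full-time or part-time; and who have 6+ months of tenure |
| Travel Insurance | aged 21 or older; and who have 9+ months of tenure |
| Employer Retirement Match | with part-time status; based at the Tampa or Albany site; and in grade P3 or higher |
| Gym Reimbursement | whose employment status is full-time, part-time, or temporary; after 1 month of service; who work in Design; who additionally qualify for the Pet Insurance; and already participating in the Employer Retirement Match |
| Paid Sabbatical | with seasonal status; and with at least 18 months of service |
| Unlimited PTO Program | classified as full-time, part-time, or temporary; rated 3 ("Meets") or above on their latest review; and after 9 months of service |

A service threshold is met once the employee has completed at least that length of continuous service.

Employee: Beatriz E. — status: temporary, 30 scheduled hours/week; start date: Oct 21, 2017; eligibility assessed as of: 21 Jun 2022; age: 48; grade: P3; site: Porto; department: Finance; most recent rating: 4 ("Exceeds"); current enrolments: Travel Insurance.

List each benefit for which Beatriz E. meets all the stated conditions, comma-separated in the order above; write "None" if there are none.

Travel Insurance, Unlimited PTO Program

Service from Oct 21, 2017 to 21 Jun 2022: 1704 days.
Pet Insurance — status temporary ✗ (requires full-time or part-time) → not eligible.
Travel Insurance — age 48 ≥ 21 ✓; service 1704 days ≥ 9 months (≈270 days) ✓ → eligible.
Employer Retirement Match — status temporary ✗ (requires part-time) → not eligible.
Gym Reimbursement — status temporary ✓; service 1704 days ≥ 1 month (≈30 days) ✓; dept Finance ✗ → not eligible.
Paid Sabbatical — status temporary ✗ (requires seasonal) → not eligible.
Unlimited PTO Program — status temporary ✓; rating 4 ≥ 3 ✓; service 1704 days ≥ 9 months (≈270 days) ✓ → eligible.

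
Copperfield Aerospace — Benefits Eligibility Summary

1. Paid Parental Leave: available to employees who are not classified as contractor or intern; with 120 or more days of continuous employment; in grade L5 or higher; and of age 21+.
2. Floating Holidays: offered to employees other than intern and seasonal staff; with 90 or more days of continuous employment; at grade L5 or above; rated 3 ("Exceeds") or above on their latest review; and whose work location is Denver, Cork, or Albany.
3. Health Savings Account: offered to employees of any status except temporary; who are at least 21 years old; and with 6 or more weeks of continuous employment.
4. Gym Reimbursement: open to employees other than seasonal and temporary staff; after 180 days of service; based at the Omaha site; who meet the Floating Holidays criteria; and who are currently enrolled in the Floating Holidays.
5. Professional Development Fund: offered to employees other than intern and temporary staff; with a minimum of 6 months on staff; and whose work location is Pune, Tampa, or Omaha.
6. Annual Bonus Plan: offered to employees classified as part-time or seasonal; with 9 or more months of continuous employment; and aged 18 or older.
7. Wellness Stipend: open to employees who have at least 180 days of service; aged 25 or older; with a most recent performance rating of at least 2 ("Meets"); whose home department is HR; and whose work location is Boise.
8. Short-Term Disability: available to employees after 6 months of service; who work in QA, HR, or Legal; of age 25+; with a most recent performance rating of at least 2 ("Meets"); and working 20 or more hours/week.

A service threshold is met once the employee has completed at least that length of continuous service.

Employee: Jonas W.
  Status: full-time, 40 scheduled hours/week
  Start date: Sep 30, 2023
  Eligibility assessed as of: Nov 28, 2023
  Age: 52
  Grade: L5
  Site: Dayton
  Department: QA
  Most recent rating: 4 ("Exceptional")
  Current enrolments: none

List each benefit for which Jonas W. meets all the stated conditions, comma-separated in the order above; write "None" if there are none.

Service from Sep 30, 2023 to Nov 28, 2023: 59 days.
Paid Parental Leave — status full-time ✓ (not excluded); service 59 days < 120 days ✗ → not eligible.
Floating Holidays — status full-time ✓ (not excluded); service 59 days < 90 days ✗ → not eligible.
Health Savings Account — status full-time ✓ (not excluded); age 52 ≥ 21 ✓; service 59 days ≥ 6 weeks (≈42 days) ✓ → eligible.
Gym Reimbursement — status full-time ✓ (not excluded); service 59 days < 180 days ✗ → not eligible.
Professional Development Fund — status full-time ✓ (not excluded); service 59 days < 6 months (≈180 days) ✗ → not eligible.
Annual Bonus Plan — status full-time ✗ (requires part-time or seasonal) → not eligible.
Wellness Stipend — service 59 days < 180 days ✗ → not eligible.
Short-Term Disability — service 59 days < 6 months (≈180 days) ✗ → not eligible.

Health Savings Account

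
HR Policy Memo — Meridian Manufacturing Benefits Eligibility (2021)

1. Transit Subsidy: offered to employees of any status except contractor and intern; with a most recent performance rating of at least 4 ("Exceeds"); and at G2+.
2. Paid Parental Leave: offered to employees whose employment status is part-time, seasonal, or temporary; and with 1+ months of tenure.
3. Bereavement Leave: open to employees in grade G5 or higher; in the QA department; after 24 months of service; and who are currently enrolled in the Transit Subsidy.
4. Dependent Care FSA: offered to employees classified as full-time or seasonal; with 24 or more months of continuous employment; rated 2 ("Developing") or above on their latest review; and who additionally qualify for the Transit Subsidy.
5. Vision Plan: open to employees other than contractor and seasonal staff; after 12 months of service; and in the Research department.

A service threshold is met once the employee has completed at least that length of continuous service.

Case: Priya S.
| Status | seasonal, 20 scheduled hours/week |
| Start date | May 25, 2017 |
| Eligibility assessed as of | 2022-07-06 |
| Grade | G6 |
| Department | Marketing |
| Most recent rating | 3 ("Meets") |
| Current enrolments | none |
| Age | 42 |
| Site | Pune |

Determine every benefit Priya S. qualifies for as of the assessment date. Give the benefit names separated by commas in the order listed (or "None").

Service from May 25, 2017 to 2022-07-06: 1868 days.
Transit Subsidy — status seasonal ✓ (not excluded); rating 3 < 4 ✗ → not eligible.
Paid Parental Leave — status seasonal ✓; service 1868 days ≥ 1 month (≈30 days) ✓ → eligible.
Bereavement Leave — grade G6 ≥ G5 ✓; dept Marketing ✗ → not eligible.
Dependent Care FSA — status seasonal ✓; service 1868 days ≥ 24 months (≈720 days) ✓; rating 3 ≥ 2 ✓; not eligible for Transit Subsidy ✗ → not eligible.
Vision Plan — status seasonal ✗ (excluded) → not eligible.

Paid Parental Leave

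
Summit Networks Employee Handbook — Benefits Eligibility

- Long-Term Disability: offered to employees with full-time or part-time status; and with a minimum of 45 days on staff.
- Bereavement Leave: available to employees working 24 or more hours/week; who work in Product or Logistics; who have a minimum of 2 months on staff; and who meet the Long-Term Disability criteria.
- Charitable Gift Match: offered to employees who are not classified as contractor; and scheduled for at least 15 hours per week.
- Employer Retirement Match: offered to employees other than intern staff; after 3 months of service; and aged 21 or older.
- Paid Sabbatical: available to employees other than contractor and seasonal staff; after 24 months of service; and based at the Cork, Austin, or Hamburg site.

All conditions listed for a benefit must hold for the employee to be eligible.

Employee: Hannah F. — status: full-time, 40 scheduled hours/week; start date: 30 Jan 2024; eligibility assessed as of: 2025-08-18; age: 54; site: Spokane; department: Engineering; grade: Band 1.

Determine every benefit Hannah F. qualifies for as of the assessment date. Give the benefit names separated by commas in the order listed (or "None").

Service from 30 Jan 2024 to 2025-08-18: 566 days.
Long-Term Disability — status full-time ✓; service 566 days ≥ 45 days ✓ → eligible.
Bereavement Leave — 40 hrs/wk ≥ 24 ✓; dept Engineering ✗ → not eligible.
Charitable Gift Match — status full-time ✓ (not excluded); 40 hrs/wk ≥ 15 ✓ → eligible.
Employer Retirement Match — status full-time ✓ (not excluded); service 566 days ≥ 3 months (≈90 days) ✓; age 54 ≥ 21 ✓ → eligible.
Paid Sabbatical — status full-time ✓ (not excluded); service 566 days < 24 months (≈720 days) ✗ → not eligible.

Long-Term Disability, Charitable Gift Match, Employer Retirement Match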